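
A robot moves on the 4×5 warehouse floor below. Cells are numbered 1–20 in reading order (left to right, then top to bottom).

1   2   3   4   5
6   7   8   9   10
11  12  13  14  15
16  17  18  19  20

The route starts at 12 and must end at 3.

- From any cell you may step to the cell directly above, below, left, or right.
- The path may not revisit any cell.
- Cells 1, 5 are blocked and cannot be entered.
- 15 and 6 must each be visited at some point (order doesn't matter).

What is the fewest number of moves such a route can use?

11

Any route passes through 15 and 6 in some order between 12 and 3. Summing Manhattan distances along each leg and taking the cheapest ordering (12 → 15 → 6 → 3) gives a lower bound of 3 + 5 + 3 = 11 moves.
A route of 11 moves achieves this: 12 → 11 → 6 → 7 → 8 → 13 → 14 → 15 → 10 → 9 → 4 → 3.
Since 11 matches the lower bound, it is optimal.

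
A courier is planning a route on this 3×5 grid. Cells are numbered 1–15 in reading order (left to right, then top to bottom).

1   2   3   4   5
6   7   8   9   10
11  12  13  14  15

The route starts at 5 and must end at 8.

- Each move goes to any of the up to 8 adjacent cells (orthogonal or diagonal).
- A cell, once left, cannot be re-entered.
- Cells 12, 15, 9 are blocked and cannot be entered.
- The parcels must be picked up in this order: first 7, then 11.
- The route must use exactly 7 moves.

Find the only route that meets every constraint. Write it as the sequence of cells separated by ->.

5 -> 4 -> 3 -> 7 -> 11 -> 6 -> 2 -> 8

The waypoints must appear in the order 7, 11, with no cell reused.
Route from 5: left 2 to 3, down-left 2 to 11, up 1 to 6, up-right 1 to 2, down-right 1 to 8 — 7 moves in all.
Check: order respected (7 at step 3, 11 at step 4); 7 moves as required.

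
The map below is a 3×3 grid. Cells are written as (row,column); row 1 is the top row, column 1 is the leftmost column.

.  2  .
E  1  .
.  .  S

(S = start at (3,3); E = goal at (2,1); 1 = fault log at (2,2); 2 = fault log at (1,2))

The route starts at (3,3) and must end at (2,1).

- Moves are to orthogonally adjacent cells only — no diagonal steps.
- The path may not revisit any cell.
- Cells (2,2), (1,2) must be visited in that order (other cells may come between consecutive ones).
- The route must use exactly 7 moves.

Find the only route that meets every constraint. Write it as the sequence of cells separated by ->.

The waypoints must appear in the order (2,2), (1,2), with no cell reused.
Route from (3,3): left to (3,2), up to (2,2), right to (2,3), up to (1,3), 2× left (reaching (1,1)), down to (2,1) — 7 moves in all.
Check: order respected (1 at step 2, 2 at step 5); 7 moves as required.

(3,3) -> (3,2) -> (2,2) -> (2,3) -> (1,3) -> (1,2) -> (1,1) -> (2,1)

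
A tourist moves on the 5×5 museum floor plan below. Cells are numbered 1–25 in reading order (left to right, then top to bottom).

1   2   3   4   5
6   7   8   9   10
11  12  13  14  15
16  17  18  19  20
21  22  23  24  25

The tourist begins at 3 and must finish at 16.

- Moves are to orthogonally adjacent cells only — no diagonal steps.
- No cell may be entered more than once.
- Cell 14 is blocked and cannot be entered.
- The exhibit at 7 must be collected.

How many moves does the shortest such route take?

5

Any route passes through 7 somewhere between 3 and 16. Summing Manhattan distances along the two legs (3 → 7 → 16) gives a lower bound of 2 + 3 = 5 moves.
A route of 5 moves achieves this: 3 → 8 → 7 → 12 → 17 → 16.
Since 5 matches the lower bound, it is optimal.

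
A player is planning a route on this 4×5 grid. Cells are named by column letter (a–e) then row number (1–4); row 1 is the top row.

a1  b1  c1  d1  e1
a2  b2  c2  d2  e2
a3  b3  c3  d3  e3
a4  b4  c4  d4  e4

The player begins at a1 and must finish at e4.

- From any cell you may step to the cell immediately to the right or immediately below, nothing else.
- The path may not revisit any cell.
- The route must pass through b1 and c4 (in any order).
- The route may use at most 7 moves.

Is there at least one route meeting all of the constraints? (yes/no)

One route that works: a1 → b1 → b2 → b3 → b4 → c4 → d4 → e4.

yes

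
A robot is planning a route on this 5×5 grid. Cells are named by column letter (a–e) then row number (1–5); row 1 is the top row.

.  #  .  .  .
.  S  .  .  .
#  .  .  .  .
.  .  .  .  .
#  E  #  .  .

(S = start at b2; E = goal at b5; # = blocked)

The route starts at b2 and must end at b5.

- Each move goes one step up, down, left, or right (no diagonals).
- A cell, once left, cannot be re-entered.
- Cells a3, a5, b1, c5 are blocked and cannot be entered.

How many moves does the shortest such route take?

The Manhattan distance from b2 to b5 is |2−5| + |2−2| = 3, so at least 3 moves are needed.
A route of 3 moves achieves this: b2 → b3 → b4 → b5.
Since 3 matches the lower bound, it is optimal.

3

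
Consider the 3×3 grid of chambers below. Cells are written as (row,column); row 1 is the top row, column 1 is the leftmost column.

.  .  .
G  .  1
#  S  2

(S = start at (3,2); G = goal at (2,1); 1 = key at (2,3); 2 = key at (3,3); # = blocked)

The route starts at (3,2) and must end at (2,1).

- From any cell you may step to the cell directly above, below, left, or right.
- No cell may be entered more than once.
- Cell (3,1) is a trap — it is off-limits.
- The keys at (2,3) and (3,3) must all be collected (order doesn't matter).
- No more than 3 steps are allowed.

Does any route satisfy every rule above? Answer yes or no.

Even ignoring the no-revisit rule, getting from (3,2) to (2,1), taking the cheapest ordering (3,2) → (3,3) → (2,3) → (2,1) needs at least 1 + 1 + 2 = 4 moves (Manhattan distance per leg), which exceeds the 3-move limit.

no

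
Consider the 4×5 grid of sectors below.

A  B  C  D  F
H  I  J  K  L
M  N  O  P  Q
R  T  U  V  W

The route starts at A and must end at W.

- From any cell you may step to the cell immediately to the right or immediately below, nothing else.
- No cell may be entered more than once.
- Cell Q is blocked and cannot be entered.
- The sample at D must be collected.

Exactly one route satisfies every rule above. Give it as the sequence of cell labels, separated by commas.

A, B, C, D, K, P, V, W

Moves only go right or down, so the column and row indices never decrease.
Route from A: 3× right (reaching D), 3× down (reaching V), right to W — 7 moves in all.
Check: all required cells visited.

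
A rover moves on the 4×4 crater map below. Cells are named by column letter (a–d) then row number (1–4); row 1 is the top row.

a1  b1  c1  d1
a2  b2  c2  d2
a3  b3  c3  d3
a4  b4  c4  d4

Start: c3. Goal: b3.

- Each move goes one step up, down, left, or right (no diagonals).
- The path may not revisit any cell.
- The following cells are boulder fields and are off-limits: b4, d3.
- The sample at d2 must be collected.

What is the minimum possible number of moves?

Any route passes through d2 somewhere between c3 and b3. Summing Manhattan distances along the two legs (c3 → d2 → b3) gives a lower bound of 2 + 3 = 5 moves.
The shortest route satisfying every rule uses 7 moves: c3 → c2 → d2 → d1 → c1 → b1 → b2 → b3.
The no-revisit rule (legs can't share cells) pushes the minimum above the 5-move bound; an exhaustive check rules out every length from 5 to 6, leaving 7 as the minimum.

7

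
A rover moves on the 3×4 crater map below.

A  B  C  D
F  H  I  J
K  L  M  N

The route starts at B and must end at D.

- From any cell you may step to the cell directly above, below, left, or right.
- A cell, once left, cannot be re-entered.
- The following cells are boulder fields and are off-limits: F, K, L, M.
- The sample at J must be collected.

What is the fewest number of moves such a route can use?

4

Any route passes through J somewhere between B and D. Summing Manhattan distances along the two legs (B → J → D) gives a lower bound of 3 + 1 = 4 moves.
A route of 4 moves achieves this: B → H → I → J → D.
Since 4 matches the lower bound, it is optimal.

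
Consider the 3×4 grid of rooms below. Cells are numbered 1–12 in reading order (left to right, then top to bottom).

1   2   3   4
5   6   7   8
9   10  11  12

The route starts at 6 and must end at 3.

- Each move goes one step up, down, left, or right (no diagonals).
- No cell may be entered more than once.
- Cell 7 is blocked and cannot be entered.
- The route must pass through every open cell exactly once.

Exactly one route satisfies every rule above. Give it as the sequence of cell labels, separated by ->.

Need to visit all 11 open cells exactly once, starting at 6 and ending at 3.
Cell 11 has only two open neighbours (10 and 12), so the path must pass straight through it: one of those is the cell it's entered from and the other is where it exits.
Route from 6: up 1 to 2, left 1 to 1, down 2 to 9, right 3 to 12, up 2 to 4, left 1 to 3 — 10 moves in all.
Check: all 11 open cells covered.

6 -> 2 -> 1 -> 5 -> 9 -> 10 -> 11 -> 12 -> 8 -> 4 -> 3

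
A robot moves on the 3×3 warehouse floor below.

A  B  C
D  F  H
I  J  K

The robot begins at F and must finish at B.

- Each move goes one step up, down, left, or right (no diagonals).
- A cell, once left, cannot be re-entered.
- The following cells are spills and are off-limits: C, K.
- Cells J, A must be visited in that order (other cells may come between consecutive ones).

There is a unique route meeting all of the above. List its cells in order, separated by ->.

F -> J -> I -> D -> A -> B

The waypoints must appear in the order J, A, with no cell reused.
Route from F: down to J, left to I, 2× up (reaching A), right to B — 5 moves in all.
Check: order respected (J at step 1, A at step 4).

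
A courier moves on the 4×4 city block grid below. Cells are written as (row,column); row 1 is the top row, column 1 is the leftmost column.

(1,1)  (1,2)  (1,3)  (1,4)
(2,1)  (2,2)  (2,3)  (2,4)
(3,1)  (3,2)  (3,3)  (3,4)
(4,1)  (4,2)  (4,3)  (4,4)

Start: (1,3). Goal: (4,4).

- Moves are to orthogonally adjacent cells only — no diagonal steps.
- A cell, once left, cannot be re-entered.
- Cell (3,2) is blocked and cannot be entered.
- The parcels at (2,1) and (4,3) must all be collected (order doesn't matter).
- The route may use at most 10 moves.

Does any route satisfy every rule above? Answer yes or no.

One route that works: (1,3) → (2,3) → (2,2) → (2,1) → (3,1) → (4,1) → (4,2) → (4,3) → (4,4).

yes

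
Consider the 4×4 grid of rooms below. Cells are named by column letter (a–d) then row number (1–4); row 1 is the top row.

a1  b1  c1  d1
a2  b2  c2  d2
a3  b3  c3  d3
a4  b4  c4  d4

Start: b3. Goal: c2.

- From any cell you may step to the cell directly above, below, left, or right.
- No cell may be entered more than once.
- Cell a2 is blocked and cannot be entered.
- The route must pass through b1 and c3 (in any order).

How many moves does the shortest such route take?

8

Any route passes through b1 and c3 in some order between b3 and c2. Summing Manhattan distances along each leg and taking the cheapest ordering (b3 → b1 → c3 → c2) gives a lower bound of 2 + 3 + 1 = 6 moves.
The shortest route satisfying every rule uses 8 moves: b3 → b2 → b1 → c1 → d1 → d2 → d3 → c3 → c2.
The bound of 6 isn't tight here; checking systematically, no route of length 6 through 7 satisfies every constraint, so 8 is the minimum.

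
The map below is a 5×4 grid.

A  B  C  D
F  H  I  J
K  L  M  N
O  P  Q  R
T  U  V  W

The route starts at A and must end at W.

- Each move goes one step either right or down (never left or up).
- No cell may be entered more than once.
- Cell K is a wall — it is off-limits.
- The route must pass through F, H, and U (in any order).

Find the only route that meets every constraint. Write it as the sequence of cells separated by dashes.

Moves only go right or down, so the column and row indices never decrease.
Route from A: down to F, right to H, 3× down (reaching U), 2× right (reaching W) — 7 moves in all.
Check: all required cells visited.

A - F - H - L - P - U - V - W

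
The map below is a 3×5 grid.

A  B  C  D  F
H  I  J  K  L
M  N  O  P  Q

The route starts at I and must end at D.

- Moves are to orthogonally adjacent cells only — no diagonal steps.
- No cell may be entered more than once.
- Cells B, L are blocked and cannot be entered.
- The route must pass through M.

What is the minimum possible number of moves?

Any route passes through M somewhere between I and D. Summing Manhattan distances along the two legs (I → M → D) gives a lower bound of 2 + 5 = 7 moves.
A route of 7 moves achieves this: I → H → M → N → O → J → C → D.
Since 7 matches the lower bound, it is optimal.

7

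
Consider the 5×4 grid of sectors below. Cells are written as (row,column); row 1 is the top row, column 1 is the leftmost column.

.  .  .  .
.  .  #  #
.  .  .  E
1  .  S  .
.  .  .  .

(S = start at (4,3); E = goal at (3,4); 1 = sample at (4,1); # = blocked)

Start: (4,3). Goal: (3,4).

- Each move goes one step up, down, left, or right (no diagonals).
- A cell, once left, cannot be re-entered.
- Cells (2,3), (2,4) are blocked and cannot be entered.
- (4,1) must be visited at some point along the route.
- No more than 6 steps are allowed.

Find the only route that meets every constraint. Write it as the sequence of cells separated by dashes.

The budget equals the shortest possible length, so every move has to be on a shortest route through the required cells.
Route from (4,3): left 2 to (4,1), up 1 to (3,1), right 3 to (3,4) — 6 moves in all.
Check: all required cells visited; 6 ≤ 6 moves.

(4,3) - (4,2) - (4,1) - (3,1) - (3,2) - (3,3) - (3,4)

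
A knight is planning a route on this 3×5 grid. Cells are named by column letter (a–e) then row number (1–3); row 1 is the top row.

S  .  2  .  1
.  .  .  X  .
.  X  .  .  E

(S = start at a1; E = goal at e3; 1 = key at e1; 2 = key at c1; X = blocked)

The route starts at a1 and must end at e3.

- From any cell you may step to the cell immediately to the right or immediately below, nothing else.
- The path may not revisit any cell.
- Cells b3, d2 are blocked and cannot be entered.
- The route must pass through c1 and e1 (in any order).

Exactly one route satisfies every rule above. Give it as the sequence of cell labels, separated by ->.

Moves only go right or down, so the column and row indices never decrease.
Route from a1: 4× right (reaching e1), 2× down (reaching e3) — 6 moves in all.
Check: all required cells visited.

a1 -> b1 -> c1 -> d1 -> e1 -> e2 -> e3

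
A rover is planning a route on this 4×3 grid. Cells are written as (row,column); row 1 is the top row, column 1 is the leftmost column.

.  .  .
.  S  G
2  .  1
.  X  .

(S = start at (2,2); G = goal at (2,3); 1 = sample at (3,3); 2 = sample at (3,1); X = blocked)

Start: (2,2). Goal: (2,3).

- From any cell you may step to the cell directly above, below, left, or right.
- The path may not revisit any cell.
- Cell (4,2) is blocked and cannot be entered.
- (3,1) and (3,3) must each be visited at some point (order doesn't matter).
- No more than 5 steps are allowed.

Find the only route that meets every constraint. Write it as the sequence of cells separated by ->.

The budget equals the shortest possible length, so every move has to be on a shortest route through the required cells.
Route from (2,2): left to (2,1), down to (3,1), 2× right (reaching (3,3)), up to (2,3) — 5 moves in all.
Check: all required cells visited; 5 ≤ 5 moves.

(2,2) -> (2,1) -> (3,1) -> (3,2) -> (3,3) -> (2,3)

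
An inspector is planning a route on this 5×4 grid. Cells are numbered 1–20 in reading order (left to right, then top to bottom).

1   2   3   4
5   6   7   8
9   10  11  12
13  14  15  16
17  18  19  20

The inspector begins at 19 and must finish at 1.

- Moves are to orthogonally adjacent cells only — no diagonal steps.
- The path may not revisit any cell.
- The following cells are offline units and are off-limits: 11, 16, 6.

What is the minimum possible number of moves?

The Manhattan distance from 19 to 1 is |5−1| + |3−1| = 6, so at least 6 moves are needed.
A route of 6 moves achieves this: 19 → 15 → 14 → 10 → 9 → 5 → 1.
Since 6 matches the lower bound, it is optimal.

6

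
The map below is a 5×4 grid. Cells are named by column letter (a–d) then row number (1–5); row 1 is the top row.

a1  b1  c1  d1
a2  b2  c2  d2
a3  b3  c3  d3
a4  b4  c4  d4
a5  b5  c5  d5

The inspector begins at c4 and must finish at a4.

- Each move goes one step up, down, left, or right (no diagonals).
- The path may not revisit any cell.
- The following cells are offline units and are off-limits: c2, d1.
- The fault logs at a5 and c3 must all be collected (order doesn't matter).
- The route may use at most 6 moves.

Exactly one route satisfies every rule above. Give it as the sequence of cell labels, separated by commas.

c4, c3, b3, b4, b5, a5, a4

The 6-move cap with required stops at a5, c3 leaves no slack for detours.
Route from c4: up 1 to c3, left 1 to b3, down 2 to b5, left 1 to a5, up 1 to a4 — 6 moves in all.
Check: all required cells visited; 6 ≤ 6 moves.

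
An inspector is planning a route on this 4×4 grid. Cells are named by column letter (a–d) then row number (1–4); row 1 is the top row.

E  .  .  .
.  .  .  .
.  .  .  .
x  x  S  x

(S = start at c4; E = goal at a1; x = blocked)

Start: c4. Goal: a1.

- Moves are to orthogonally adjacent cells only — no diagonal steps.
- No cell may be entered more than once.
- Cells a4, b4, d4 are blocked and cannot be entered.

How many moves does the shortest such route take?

5

The Manhattan distance from c4 to a1 is |4−1| + |3−1| = 5, so at least 5 moves are needed.
A route of 5 moves achieves this: c4 → c3 → c2 → c1 → b1 → a1.
Since 5 matches the lower bound, it is optimal.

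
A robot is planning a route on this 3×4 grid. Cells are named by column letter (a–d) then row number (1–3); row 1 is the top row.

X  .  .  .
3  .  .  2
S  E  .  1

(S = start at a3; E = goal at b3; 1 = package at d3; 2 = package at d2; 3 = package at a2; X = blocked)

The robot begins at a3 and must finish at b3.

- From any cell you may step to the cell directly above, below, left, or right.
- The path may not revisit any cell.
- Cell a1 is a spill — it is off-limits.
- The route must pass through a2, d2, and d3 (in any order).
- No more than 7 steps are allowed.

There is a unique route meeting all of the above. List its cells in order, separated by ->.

Any route must reach a2, d2, and d3 and still end at b3 within 7 moves, so the order of the required stops is forced.
Route from a3: up to a2, 3× right (reaching d2), down to d3, 2× left (reaching b3) — 7 moves in all.
Check: all required cells visited; 7 ≤ 7 moves.

a3 -> a2 -> b2 -> c2 -> d2 -> d3 -> c3 -> b3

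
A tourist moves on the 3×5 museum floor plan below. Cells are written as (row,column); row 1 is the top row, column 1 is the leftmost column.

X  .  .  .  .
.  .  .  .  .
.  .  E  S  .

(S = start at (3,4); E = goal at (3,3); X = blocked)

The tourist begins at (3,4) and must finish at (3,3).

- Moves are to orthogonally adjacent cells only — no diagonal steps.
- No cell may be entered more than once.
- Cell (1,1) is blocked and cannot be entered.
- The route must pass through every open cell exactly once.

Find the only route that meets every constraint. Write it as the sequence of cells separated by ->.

Need to visit all 14 open cells exactly once, starting at (3,4) and ending at (3,3).
Cell (1,2) has only two open neighbours ((2,2) and (1,3)), so the path must pass straight through it: one of those is the cell it's entered from and the other is where it exits.
Route from (3,4): right to (3,5), 2× up (reaching (1,5)), left to (1,4), down to (2,4), left to (2,3), up to (1,3), left to (1,2), down to (2,2), left to (2,1), down to (3,1), 2× right (reaching (3,3)) — 13 moves in all.
Check: all 14 open cells covered.

(3,4) -> (3,5) -> (2,5) -> (1,5) -> (1,4) -> (2,4) -> (2,3) -> (1,3) -> (1,2) -> (2,2) -> (2,1) -> (3,1) -> (3,2) -> (3,3)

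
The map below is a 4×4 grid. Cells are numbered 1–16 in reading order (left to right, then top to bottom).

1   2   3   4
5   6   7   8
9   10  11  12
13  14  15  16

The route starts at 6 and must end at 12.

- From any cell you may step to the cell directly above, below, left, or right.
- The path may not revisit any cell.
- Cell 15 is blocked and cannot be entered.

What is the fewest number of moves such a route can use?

3

The Manhattan distance from 6 to 12 is |2−3| + |2−4| = 3, so at least 3 moves are needed.
A route of 3 moves achieves this: 6 → 10 → 11 → 12.
Since 3 matches the lower bound, it is optimal.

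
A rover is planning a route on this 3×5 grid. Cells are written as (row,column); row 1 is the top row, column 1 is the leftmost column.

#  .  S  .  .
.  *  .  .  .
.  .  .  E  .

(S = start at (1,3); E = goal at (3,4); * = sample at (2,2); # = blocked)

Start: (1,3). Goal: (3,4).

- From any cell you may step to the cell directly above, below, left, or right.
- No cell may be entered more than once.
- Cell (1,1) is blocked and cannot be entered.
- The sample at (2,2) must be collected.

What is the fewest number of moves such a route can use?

5

Any route passes through (2,2) somewhere between (1,3) and (3,4). Summing Manhattan distances along the two legs ((1,3) → (2,2) → (3,4)) gives a lower bound of 2 + 3 = 5 moves.
A route of 5 moves achieves this: (1,3) → (2,3) → (2,2) → (3,2) → (3,3) → (3,4).
Since 5 matches the lower bound, it is optimal.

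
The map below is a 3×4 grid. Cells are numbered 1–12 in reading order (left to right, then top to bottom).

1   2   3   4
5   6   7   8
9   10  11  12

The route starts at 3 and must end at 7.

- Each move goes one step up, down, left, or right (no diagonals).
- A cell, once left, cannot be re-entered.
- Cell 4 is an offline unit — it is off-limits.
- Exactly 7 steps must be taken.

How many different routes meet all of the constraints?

5

Need simple routes of exactly 7 moves from 3 to 7 (Manhattan distance 1, so 3 moves are spent on a detour and 3 undoing it).
Enumerating: 3 2 6 10 11 12 8 7 | 3 2 6 5 9 10 11 7 | 3 2 1 5 9 10 6 7 | 3 2 1 5 9 10 11 7 | 3 2 1 5 6 10 11 7.
That gives 5 routes.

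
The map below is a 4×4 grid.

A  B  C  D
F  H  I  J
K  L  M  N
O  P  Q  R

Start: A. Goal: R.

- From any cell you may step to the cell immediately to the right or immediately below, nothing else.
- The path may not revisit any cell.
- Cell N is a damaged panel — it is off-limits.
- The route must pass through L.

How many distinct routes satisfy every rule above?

6

A right/down-only route from A to R makes exactly 3 down-moves and 3 right-moves in some order.
With no other constraints that would be C(6,3) = 20 routes.
Split at L and multiply the segment counts (each segment already excludes blocked cells): A→L: 3; L→R: 2; product = 6.
That gives 6 routes.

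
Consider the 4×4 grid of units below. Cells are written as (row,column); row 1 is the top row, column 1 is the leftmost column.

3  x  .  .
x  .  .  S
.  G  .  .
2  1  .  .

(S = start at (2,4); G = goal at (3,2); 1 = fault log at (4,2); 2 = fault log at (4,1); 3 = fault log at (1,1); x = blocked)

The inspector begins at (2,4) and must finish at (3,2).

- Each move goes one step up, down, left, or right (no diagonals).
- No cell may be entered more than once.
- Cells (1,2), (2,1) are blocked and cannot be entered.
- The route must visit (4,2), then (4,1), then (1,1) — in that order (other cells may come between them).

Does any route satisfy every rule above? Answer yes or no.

no

The blocked cells wall (1,1) off from (2,4) completely — no sequence of moves reaches it at all, so no route can satisfy the rules.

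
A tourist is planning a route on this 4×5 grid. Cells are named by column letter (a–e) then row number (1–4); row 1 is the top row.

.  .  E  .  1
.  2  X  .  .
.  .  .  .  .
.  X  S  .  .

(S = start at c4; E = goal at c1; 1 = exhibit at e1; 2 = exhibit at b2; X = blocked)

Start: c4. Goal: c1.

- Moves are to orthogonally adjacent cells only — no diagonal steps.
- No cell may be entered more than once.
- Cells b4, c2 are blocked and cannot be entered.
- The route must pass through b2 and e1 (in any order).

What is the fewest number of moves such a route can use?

13

Any route passes through b2 and e1 in some order between c4 and c1. Summing Manhattan distances along each leg and taking the cheapest ordering (c4 → b2 → e1 → c1) gives a lower bound of 3 + 4 + 2 = 9 moves.
The shortest route satisfying every rule uses 13 moves: c4 → d4 → e4 → e3 → e2 → e1 → d1 → d2 → d3 → c3 → b3 → b2 → b1 → c1.
The bound of 9 isn't tight here; checking systematically, no route of length 9 through 12 satisfies every constraint (on a 4-connected grid the length of any start-to-goal walk has the same parity as the Manhattan bound, so only lengths 9, 11, 13, … need checking), so 13 is the minimum.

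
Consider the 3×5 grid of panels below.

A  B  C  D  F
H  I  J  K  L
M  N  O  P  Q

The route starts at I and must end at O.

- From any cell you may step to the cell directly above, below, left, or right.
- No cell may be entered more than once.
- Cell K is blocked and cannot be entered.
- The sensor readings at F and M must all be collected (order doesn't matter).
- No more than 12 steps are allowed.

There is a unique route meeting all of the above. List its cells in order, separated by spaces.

I N M H A B C D F L Q P O

The budget equals the shortest possible length, so every move has to be on a shortest route through the required cells.
Route from I: down to N, left to M, 2× up (reaching A), 4× right (reaching F), 2× down (reaching Q), 2× left (reaching O) — 12 moves in all.
Check: all required cells visited; 12 ≤ 12 moves.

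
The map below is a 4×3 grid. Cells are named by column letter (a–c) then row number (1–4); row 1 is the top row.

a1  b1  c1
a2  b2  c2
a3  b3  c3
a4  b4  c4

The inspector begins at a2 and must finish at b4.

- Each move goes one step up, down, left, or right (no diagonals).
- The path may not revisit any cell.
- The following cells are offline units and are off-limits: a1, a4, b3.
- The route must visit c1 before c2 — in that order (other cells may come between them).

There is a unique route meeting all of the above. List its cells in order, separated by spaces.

a2 b2 b1 c1 c2 c3 c4 b4

The waypoints must appear in the order c1, c2, with no cell reused.
Route from a2: right to b2, up to b1, right to c1, 3× down (reaching c4), left to b4 — 7 moves in all.
Check: order respected (c1 at step 3, c2 at step 4).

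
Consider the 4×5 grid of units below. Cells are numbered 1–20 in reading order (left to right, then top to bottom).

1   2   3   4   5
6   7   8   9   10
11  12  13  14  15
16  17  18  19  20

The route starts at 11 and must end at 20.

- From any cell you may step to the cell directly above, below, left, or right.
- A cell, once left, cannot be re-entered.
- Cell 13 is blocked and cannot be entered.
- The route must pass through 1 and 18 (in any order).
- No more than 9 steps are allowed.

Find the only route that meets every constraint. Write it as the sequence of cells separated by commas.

11, 6, 1, 2, 7, 12, 17, 18, 19, 20

The budget equals the shortest possible length, so every move has to be on a shortest route through the required cells.
Route from 11: up 2 to 1, right 1 to 2, down 3 to 17, right 3 to 20 — 9 moves in all.
Check: all required cells visited; 9 ≤ 9 moves.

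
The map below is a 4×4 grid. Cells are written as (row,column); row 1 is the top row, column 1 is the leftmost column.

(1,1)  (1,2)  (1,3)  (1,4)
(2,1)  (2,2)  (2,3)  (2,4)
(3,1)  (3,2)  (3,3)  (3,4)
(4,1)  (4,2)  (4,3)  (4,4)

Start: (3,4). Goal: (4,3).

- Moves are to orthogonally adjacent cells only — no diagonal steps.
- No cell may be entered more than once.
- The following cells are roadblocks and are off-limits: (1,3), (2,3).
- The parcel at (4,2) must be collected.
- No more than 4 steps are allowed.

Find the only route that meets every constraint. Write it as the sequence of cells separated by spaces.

(3,4) (3,3) (3,2) (4,2) (4,3)

The 4-move cap with required stops at (4,2) leaves no slack for detours.
Route from (3,4): 2× left (reaching (3,2)), down to (4,2), right to (4,3) — 4 moves in all.
Check: all required cells visited; 4 ≤ 4 moves.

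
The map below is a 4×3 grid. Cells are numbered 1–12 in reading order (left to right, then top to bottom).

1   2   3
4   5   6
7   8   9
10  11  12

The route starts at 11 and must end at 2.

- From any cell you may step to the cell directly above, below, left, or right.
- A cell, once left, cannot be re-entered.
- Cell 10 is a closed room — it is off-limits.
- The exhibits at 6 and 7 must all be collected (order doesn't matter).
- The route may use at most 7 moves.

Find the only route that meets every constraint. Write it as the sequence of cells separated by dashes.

The 7-move cap with required stops at 6, 7 leaves no slack for detours.
Route from 11: up to 8, left to 7, up to 4, 2× right (reaching 6), up to 3, left to 2 — 7 moves in all.
Check: all required cells visited; 7 ≤ 7 moves.

11 - 8 - 7 - 4 - 5 - 6 - 3 - 2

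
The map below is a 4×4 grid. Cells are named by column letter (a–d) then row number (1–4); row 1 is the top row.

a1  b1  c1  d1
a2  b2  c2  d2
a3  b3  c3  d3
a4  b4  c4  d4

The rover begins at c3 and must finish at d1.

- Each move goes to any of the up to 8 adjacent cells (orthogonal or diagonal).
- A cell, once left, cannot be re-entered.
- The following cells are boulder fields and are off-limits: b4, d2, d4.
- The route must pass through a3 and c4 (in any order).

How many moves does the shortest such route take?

Any route passes through a3 and c4 in some order between c3 and d1. Summing Chebyshev distances along each leg and taking the cheapest ordering (c3 → c4 → a3 → d1) gives a lower bound of 1 + 2 + 3 = 6 moves.
A route of 6 moves achieves this: c3 → c4 → b3 → a3 → b2 → c1 → d1.
Since 6 matches the lower bound, it is optimal.

6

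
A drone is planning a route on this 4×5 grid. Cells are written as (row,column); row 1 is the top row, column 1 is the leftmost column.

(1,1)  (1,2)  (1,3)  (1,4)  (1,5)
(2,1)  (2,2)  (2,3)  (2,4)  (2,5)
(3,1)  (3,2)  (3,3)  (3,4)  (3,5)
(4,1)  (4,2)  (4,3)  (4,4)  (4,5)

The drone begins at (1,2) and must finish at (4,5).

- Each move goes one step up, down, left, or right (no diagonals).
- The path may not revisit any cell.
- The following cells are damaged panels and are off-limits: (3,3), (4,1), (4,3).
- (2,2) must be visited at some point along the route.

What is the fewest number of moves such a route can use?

6

Any route passes through (2,2) somewhere between (1,2) and (4,5). Summing Manhattan distances along the two legs ((1,2) → (2,2) → (4,5)) gives a lower bound of 1 + 5 = 6 moves.
A route of 6 moves achieves this: (1,2) → (2,2) → (2,3) → (2,4) → (3,4) → (4,4) → (4,5).
Since 6 matches the lower bound, it is optimal.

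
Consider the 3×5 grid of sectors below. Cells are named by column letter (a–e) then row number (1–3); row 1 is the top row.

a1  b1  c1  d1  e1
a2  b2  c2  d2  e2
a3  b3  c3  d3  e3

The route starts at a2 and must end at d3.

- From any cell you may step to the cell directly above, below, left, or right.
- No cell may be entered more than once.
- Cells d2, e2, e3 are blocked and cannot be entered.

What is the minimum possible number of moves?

The Manhattan distance from a2 to d3 is |2−3| + |1−4| = 4, so at least 4 moves are needed.
A route of 4 moves achieves this: a2 → a3 → b3 → c3 → d3.
Since 4 matches the lower bound, it is optimal.

4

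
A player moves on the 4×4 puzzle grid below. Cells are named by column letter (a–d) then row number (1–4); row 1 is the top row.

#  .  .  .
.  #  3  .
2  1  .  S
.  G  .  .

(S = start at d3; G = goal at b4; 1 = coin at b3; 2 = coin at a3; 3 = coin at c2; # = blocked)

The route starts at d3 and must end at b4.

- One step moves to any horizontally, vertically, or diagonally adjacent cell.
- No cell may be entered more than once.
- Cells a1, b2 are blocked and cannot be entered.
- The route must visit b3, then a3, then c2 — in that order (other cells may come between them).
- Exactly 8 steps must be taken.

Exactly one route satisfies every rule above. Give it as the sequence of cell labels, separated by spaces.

The waypoints must appear in the order b3, a3, c2, with no cell reused.
Route from d3: down-left 1 to c4, up-left 1 to b3, left 1 to a3, up 1 to a2, up-right 1 to b1, down-right 1 to c2, down 1 to c3, down-left 1 to b4 — 8 moves in all.
Check: order respected (1 at step 2, 2 at step 3, 3 at step 6); 8 moves as required.

d3 c4 b3 a3 a2 b1 c2 c3 b4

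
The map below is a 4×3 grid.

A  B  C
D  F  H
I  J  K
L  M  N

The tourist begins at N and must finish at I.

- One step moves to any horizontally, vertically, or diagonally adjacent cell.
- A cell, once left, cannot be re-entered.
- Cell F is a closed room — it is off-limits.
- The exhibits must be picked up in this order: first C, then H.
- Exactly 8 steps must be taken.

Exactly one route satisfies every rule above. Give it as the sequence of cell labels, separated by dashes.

The waypoints must appear in the order C, H, with no cell reused.
Route from N: up-left 2 to D, up-right 1 to B, right 1 to C, down 2 to K, down-left 1 to M, up-left 1 to I — 8 moves in all.
Check: order respected (C at step 4, H at step 5); 8 moves as required.

N - J - D - B - C - H - K - M - I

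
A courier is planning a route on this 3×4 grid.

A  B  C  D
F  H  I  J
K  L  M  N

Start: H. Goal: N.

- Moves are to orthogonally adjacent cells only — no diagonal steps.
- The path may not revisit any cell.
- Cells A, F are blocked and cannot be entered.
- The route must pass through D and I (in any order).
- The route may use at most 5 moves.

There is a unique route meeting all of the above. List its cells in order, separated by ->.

The 5-move cap with required stops at D, I leaves no slack for detours.
Route from H: right to I, up to C, right to D, 2× down (reaching N) — 5 moves in all.
Check: all required cells visited; 5 ≤ 5 moves.

H -> I -> C -> D -> J -> N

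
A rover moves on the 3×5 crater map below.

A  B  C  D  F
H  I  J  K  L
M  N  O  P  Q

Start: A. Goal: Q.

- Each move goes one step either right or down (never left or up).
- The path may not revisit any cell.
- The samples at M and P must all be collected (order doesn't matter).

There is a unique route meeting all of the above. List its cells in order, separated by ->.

Moves only go right or down, so the column and row indices never decrease.
Route from A: 2× down (reaching M), 4× right (reaching Q) — 6 moves in all.
Check: all required cells visited.

A -> H -> M -> N -> O -> P -> Q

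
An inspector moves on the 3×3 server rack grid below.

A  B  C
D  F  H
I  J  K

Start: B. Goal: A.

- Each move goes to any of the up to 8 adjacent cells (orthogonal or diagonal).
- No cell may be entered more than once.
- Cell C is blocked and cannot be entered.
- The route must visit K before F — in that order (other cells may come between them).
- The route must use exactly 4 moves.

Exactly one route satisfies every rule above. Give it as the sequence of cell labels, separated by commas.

B, H, K, F, A

The waypoints must appear in the order K, F, with no cell reused.
Route from B: down-right to H, down to K, 2× up-left (reaching A) — 4 moves in all.
Check: order respected (K at step 2, F at step 3); 4 moves as required.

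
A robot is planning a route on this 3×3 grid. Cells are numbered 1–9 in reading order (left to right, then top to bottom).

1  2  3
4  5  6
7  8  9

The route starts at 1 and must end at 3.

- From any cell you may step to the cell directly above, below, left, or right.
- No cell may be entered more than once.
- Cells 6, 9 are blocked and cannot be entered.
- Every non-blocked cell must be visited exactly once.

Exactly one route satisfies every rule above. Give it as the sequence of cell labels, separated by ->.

1 -> 4 -> 7 -> 8 -> 5 -> 2 -> 3

Need to visit all 7 open cells exactly once, starting at 1 and ending at 3.
Route from 1: down 2 to 7, right 1 to 8, up 2 to 2, right 1 to 3 — 6 moves in all.
Check: all 7 open cells covered.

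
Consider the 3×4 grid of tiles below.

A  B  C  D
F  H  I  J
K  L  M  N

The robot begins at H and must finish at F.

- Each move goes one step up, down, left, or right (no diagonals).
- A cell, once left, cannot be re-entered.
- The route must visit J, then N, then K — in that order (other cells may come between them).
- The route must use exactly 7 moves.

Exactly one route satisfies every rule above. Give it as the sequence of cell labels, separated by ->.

H -> I -> J -> N -> M -> L -> K -> F

The waypoints must appear in the order J, N, K, with no cell reused.
Route from H: 2× right (reaching J), down to N, 3× left (reaching K), up to F — 7 moves in all.
Check: order respected (J at step 2, N at step 3, K at step 6); 7 moves as required.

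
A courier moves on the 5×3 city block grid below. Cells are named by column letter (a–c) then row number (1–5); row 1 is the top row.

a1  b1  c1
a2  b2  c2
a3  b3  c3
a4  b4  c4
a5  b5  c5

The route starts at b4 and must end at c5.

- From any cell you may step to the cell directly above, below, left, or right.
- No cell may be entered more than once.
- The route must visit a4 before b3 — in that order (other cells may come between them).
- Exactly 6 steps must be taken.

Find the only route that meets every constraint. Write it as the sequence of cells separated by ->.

b4 -> a4 -> a3 -> b3 -> c3 -> c4 -> c5

The waypoints must appear in the order a4, b3, with no cell reused.
Route from b4: left 1 to a4, up 1 to a3, right 2 to c3, down 2 to c5 — 6 moves in all.
Check: order respected (a4 at step 1, b3 at step 3); 6 moves as required.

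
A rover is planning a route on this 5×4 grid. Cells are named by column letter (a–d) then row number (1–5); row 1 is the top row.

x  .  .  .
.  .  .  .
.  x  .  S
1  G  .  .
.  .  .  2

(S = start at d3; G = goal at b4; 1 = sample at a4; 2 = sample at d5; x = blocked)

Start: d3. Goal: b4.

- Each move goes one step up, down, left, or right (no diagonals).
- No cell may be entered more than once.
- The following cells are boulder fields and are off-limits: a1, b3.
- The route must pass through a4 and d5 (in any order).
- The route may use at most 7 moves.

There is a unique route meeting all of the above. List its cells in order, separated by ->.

The 7-move cap with required stops at a4, d5 leaves no slack for detours.
Route from d3: down 2 to d5, left 3 to a5, up 1 to a4, right 1 to b4 — 7 moves in all.
Check: all required cells visited; 7 ≤ 7 moves.

d3 -> d4 -> d5 -> c5 -> b5 -> a5 -> a4 -> b4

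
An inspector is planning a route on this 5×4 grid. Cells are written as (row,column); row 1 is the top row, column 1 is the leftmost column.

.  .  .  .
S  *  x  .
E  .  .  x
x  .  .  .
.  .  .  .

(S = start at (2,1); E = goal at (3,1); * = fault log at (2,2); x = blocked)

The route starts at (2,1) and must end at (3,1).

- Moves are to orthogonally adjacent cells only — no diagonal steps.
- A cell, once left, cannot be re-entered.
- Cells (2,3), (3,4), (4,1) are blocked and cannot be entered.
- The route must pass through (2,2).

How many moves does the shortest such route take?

3

Any route passes through (2,2) somewhere between (2,1) and (3,1). Summing Manhattan distances along the two legs ((2,1) → (2,2) → (3,1)) gives a lower bound of 1 + 2 = 3 moves.
A route of 3 moves achieves this: (2,1) → (2,2) → (3,2) → (3,1).
Since 3 matches the lower bound, it is optimal.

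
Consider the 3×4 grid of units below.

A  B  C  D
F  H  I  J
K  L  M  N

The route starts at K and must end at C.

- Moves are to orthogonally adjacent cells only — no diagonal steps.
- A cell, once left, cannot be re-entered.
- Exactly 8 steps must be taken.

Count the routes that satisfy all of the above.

9

Need simple routes of exactly 8 moves from K to C (Manhattan distance 4, so 2 moves are spent on a detour and 2 undoing it).
Branch systematically from the start, pruning whenever the remaining move budget drops below the Manhattan distance to C or differs from it in parity. Grouping the completions by first move — via F: 6; via L: 3 — and summing: 6 + 3 = 9.
That gives 9 routes.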